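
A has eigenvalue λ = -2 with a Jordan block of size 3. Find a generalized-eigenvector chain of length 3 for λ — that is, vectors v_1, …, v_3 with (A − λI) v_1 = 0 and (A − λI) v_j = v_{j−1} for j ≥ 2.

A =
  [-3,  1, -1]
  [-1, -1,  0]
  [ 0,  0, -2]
A Jordan chain for λ = -2 of length 3:
v_1 = (1, 1, 0)ᵀ
v_2 = (-1, 0, 0)ᵀ
v_3 = (0, 0, 1)ᵀ

Let N = A − (-2)·I. We want v_3 with N^3 v_3 = 0 but N^2 v_3 ≠ 0; then v_{j-1} := N · v_j for j = 3, …, 2.

Pick v_3 = (0, 0, 1)ᵀ.
Then v_2 = N · v_3 = (-1, 0, 0)ᵀ.
Then v_1 = N · v_2 = (1, 1, 0)ᵀ.

Sanity check: (A − (-2)·I) v_1 = (0, 0, 0)ᵀ = 0. ✓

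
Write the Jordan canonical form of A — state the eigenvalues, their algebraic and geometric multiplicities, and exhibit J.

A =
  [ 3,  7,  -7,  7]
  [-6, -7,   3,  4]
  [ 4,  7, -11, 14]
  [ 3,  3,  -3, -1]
J_2(-4) ⊕ J_2(-4)

The characteristic polynomial is
  det(x·I − A) = x^4 + 16*x^3 + 96*x^2 + 256*x + 256 = (x + 4)^4

Eigenvalues and multiplicities (the geometric multiplicity of λ is n − rank(A − λI), which equals the number of Jordan blocks for λ):
  λ = -4: algebraic multiplicity = 4, geometric multiplicity = 2

Determining the block sizes for each eigenvalue:
  λ = -4: with am = 4 and gm = 2, the partition is not yet determined (e.g. several partitions of 4 into 2 parts exist). Let N = A − (-4)·I. Computing rank(N^1) = 2, rank(N^2) = 0; the number of blocks of size ≥ j is rank(N^{j−1}) − rank(N^j), giving [2, 2]. So we have 2 block(s) of size 2 → block sizes [2, 2]

Assembling the blocks gives a Jordan form
J =
  [-4,  1,  0,  0]
  [ 0, -4,  0,  0]
  [ 0,  0, -4,  1]
  [ 0,  0,  0, -4]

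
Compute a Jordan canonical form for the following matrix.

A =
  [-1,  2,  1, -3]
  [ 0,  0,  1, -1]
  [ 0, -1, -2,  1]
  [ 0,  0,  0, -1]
J_3(-1) ⊕ J_1(-1)

The characteristic polynomial is
  det(x·I − A) = x^4 + 4*x^3 + 6*x^2 + 4*x + 1 = (x + 1)^4

Eigenvalues and multiplicities (the geometric multiplicity of λ is n − rank(A − λI), which equals the number of Jordan blocks for λ):
  λ = -1: algebraic multiplicity = 4, geometric multiplicity = 2

Determining the block sizes for each eigenvalue:
  λ = -1: with am = 4 and gm = 2, the partition is not yet determined (e.g. several partitions of 4 into 2 parts exist). Let N = A − (-1)·I. Computing rank(N^1) = 2, rank(N^2) = 1, rank(N^3) = 0; the number of blocks of size ≥ j is rank(N^{j−1}) − rank(N^j), giving [2, 1, 1]. So we have 1 block(s) of size 3, 1 block(s) of size 1 → block sizes [3, 1]

Assembling the blocks gives a Jordan form
J =
  [-1,  1,  0,  0]
  [ 0, -1,  1,  0]
  [ 0,  0, -1,  0]
  [ 0,  0,  0, -1]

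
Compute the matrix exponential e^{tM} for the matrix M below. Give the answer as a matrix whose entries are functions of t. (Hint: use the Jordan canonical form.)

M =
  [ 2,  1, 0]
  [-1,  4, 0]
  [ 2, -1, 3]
e^{tM} =
  [-t*exp(3*t) + exp(3*t), t*exp(3*t), 0]
  [-t*exp(3*t), t*exp(3*t) + exp(3*t), 0]
  [-t^2*exp(3*t)/2 + 2*t*exp(3*t), t^2*exp(3*t)/2 - t*exp(3*t), exp(3*t)]

Strategy: write M = P · J · P⁻¹ where J is a Jordan canonical form, so e^{tM} = P · e^{tJ} · P⁻¹, and e^{tJ} can be computed block-by-block.

M has Jordan form
J =
  [3, 1, 0]
  [0, 3, 1]
  [0, 0, 3]
(up to reordering of blocks).

Per-block formulas:
  For a 3×3 Jordan block J_3(3): exp(t · J_3(3)) = e^(3t)·(I + t·N + (t^2/2)·N^2), where N is the 3×3 nilpotent shift.

After assembling e^{tJ} and conjugating by P, we get:

e^{tM} =
  [-t*exp(3*t) + exp(3*t), t*exp(3*t), 0]
  [-t*exp(3*t), t*exp(3*t) + exp(3*t), 0]
  [-t^2*exp(3*t)/2 + 2*t*exp(3*t), t^2*exp(3*t)/2 - t*exp(3*t), exp(3*t)]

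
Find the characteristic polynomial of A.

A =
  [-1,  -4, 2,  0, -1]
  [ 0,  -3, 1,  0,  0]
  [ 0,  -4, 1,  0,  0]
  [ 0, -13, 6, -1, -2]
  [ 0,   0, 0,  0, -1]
x^5 + 5*x^4 + 10*x^3 + 10*x^2 + 5*x + 1

Expanding det(x·I − A) (e.g. by cofactor expansion or by noting that A is similar to its Jordan form J, which has the same characteristic polynomial as A) gives
  χ_A(x) = x^5 + 5*x^4 + 10*x^3 + 10*x^2 + 5*x + 1
which factors as (x + 1)^5. The eigenvalues (with algebraic multiplicities) are λ = -1 with multiplicity 5.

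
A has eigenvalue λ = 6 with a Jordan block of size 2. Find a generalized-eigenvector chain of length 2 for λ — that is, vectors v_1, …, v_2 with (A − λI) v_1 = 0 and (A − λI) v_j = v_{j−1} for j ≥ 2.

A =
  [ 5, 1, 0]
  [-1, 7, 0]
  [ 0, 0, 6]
A Jordan chain for λ = 6 of length 2:
v_1 = (-1, -1, 0)ᵀ
v_2 = (1, 0, 0)ᵀ

Let N = A − (6)·I. We want v_2 with N^2 v_2 = 0 but N^1 v_2 ≠ 0; then v_{j-1} := N · v_j for j = 2, …, 2.

Pick v_2 = (1, 0, 0)ᵀ.
Then v_1 = N · v_2 = (-1, -1, 0)ᵀ.

Sanity check: (A − (6)·I) v_1 = (0, 0, 0)ᵀ = 0. ✓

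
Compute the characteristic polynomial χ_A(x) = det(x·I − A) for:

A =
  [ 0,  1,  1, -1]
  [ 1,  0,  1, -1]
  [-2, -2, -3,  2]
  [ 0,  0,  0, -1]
x^4 + 4*x^3 + 6*x^2 + 4*x + 1

Expanding det(x·I − A) (e.g. by cofactor expansion or by noting that A is similar to its Jordan form J, which has the same characteristic polynomial as A) gives
  χ_A(x) = x^4 + 4*x^3 + 6*x^2 + 4*x + 1
which factors as (x + 1)^4. The eigenvalues (with algebraic multiplicities) are λ = -1 with multiplicity 4.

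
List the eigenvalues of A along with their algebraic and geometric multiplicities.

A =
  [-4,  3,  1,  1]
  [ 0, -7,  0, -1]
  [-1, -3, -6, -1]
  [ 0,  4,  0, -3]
λ = -5: alg = 4, geom = 2

Step 1 — factor the characteristic polynomial to read off the algebraic multiplicities:
  χ_A(x) = (x + 5)^4

Step 2 — compute geometric multiplicities via the rank-nullity identity g(λ) = n − rank(A − λI):
  rank(A − (-5)·I) = 2, so dim ker(A − (-5)·I) = n − 2 = 2

Summary:
  λ = -5: algebraic multiplicity = 4, geometric multiplicity = 2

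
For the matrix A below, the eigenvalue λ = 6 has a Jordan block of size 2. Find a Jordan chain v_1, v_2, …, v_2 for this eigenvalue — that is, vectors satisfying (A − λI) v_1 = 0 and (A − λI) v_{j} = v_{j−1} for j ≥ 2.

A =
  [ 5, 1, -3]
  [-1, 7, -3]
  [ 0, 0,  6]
A Jordan chain for λ = 6 of length 2:
v_1 = (-1, -1, 0)ᵀ
v_2 = (1, 0, 0)ᵀ

Let N = A − (6)·I. We want v_2 with N^2 v_2 = 0 but N^1 v_2 ≠ 0; then v_{j-1} := N · v_j for j = 2, …, 2.

Pick v_2 = (1, 0, 0)ᵀ.
Then v_1 = N · v_2 = (-1, -1, 0)ᵀ.

Sanity check: (A − (6)·I) v_1 = (0, 0, 0)ᵀ = 0. ✓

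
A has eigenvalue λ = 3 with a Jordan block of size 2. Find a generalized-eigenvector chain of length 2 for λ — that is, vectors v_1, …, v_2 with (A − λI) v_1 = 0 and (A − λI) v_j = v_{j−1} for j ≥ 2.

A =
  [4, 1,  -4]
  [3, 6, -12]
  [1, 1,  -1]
A Jordan chain for λ = 3 of length 2:
v_1 = (1, 3, 1)ᵀ
v_2 = (1, 0, 0)ᵀ

Let N = A − (3)·I. We want v_2 with N^2 v_2 = 0 but N^1 v_2 ≠ 0; then v_{j-1} := N · v_j for j = 2, …, 2.

Pick v_2 = (1, 0, 0)ᵀ.
Then v_1 = N · v_2 = (1, 3, 1)ᵀ.

Sanity check: (A − (3)·I) v_1 = (0, 0, 0)ᵀ = 0. ✓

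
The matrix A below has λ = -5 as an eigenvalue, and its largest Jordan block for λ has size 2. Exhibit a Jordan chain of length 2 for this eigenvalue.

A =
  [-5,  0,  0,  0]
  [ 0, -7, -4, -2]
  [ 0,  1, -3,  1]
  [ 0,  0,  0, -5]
A Jordan chain for λ = -5 of length 2:
v_1 = (0, -2, 1, 0)ᵀ
v_2 = (0, 1, 0, 0)ᵀ

Let N = A − (-5)·I. We want v_2 with N^2 v_2 = 0 but N^1 v_2 ≠ 0; then v_{j-1} := N · v_j for j = 2, …, 2.

Pick v_2 = (0, 1, 0, 0)ᵀ.
Then v_1 = N · v_2 = (0, -2, 1, 0)ᵀ.

Sanity check: (A − (-5)·I) v_1 = (0, 0, 0, 0)ᵀ = 0. ✓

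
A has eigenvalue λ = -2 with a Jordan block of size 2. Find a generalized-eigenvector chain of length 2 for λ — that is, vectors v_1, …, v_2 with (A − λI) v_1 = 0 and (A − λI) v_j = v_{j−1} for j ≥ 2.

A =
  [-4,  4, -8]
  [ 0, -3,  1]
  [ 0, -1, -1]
A Jordan chain for λ = -2 of length 2:
v_1 = (2, -1, -1)ᵀ
v_2 = (1, 1, 0)ᵀ

Let N = A − (-2)·I. We want v_2 with N^2 v_2 = 0 but N^1 v_2 ≠ 0; then v_{j-1} := N · v_j for j = 2, …, 2.

Pick v_2 = (1, 1, 0)ᵀ.
Then v_1 = N · v_2 = (2, -1, -1)ᵀ.

Sanity check: (A − (-2)·I) v_1 = (0, 0, 0)ᵀ = 0. ✓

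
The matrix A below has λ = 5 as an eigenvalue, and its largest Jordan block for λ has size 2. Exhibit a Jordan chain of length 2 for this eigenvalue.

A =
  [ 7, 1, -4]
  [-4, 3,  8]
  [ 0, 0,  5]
A Jordan chain for λ = 5 of length 2:
v_1 = (2, -4, 0)ᵀ
v_2 = (1, 0, 0)ᵀ

Let N = A − (5)·I. We want v_2 with N^2 v_2 = 0 but N^1 v_2 ≠ 0; then v_{j-1} := N · v_j for j = 2, …, 2.

Pick v_2 = (1, 0, 0)ᵀ.
Then v_1 = N · v_2 = (2, -4, 0)ᵀ.

Sanity check: (A − (5)·I) v_1 = (0, 0, 0)ᵀ = 0. ✓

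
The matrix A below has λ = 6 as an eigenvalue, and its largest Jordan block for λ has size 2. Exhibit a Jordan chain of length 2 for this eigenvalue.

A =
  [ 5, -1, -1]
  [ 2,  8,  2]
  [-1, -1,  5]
A Jordan chain for λ = 6 of length 2:
v_1 = (-1, 2, -1)ᵀ
v_2 = (1, 0, 0)ᵀ

Let N = A − (6)·I. We want v_2 with N^2 v_2 = 0 but N^1 v_2 ≠ 0; then v_{j-1} := N · v_j for j = 2, …, 2.

Pick v_2 = (1, 0, 0)ᵀ.
Then v_1 = N · v_2 = (-1, 2, -1)ᵀ.

Sanity check: (A − (6)·I) v_1 = (0, 0, 0)ᵀ = 0. ✓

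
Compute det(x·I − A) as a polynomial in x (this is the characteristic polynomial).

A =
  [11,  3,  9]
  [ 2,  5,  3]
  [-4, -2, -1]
x^3 - 15*x^2 + 75*x - 125

Expanding det(x·I − A) (e.g. by cofactor expansion or by noting that A is similar to its Jordan form J, which has the same characteristic polynomial as A) gives
  χ_A(x) = x^3 - 15*x^2 + 75*x - 125
which factors as (x - 5)^3. The eigenvalues (with algebraic multiplicities) are λ = 5 with multiplicity 3.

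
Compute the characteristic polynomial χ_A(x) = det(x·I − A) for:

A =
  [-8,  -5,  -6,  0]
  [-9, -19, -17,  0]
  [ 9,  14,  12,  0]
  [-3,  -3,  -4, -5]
x^4 + 20*x^3 + 150*x^2 + 500*x + 625

Expanding det(x·I − A) (e.g. by cofactor expansion or by noting that A is similar to its Jordan form J, which has the same characteristic polynomial as A) gives
  χ_A(x) = x^4 + 20*x^3 + 150*x^2 + 500*x + 625
which factors as (x + 5)^4. The eigenvalues (with algebraic multiplicities) are λ = -5 with multiplicity 4.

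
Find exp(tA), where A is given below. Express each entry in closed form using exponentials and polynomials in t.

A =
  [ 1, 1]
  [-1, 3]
e^{tA} =
  [-t*exp(2*t) + exp(2*t), t*exp(2*t)]
  [-t*exp(2*t), t*exp(2*t) + exp(2*t)]

Strategy: write A = P · J · P⁻¹ where J is a Jordan canonical form, so e^{tA} = P · e^{tJ} · P⁻¹, and e^{tJ} can be computed block-by-block.

A has Jordan form
J =
  [2, 1]
  [0, 2]
(up to reordering of blocks).

Per-block formulas:
  For a 2×2 Jordan block J_2(2): exp(t · J_2(2)) = e^(2t)·(I + t·N), where N is the 2×2 nilpotent shift.

After assembling e^{tJ} and conjugating by P, we get:

e^{tA} =
  [-t*exp(2*t) + exp(2*t), t*exp(2*t)]
  [-t*exp(2*t), t*exp(2*t) + exp(2*t)]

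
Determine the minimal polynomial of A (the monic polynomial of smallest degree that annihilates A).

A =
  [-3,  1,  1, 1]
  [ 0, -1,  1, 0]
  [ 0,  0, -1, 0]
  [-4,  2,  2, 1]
x^3 + 3*x^2 + 3*x + 1

The characteristic polynomial is χ_A(x) = (x + 1)^4, so the eigenvalues are known. The minimal polynomial is
  m_A(x) = Π_λ (x − λ)^{k_λ}
where k_λ is the size of the *largest* Jordan block for λ (equivalently, the smallest k with (A − λI)^k v = 0 for every generalised eigenvector v of λ).

  λ = -1: largest Jordan block has size 3, contributing (x + 1)^3

So m_A(x) = (x + 1)^3 = x^3 + 3*x^2 + 3*x + 1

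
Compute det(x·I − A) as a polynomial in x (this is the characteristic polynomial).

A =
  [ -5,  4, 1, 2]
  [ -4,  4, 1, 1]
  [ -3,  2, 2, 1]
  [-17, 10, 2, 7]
x^4 - 8*x^3 + 24*x^2 - 32*x + 16

Expanding det(x·I − A) (e.g. by cofactor expansion or by noting that A is similar to its Jordan form J, which has the same characteristic polynomial as A) gives
  χ_A(x) = x^4 - 8*x^3 + 24*x^2 - 32*x + 16
which factors as (x - 2)^4. The eigenvalues (with algebraic multiplicities) are λ = 2 with multiplicity 4.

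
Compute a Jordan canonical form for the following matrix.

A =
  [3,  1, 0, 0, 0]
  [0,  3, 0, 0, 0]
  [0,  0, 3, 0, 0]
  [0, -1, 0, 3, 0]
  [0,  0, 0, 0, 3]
J_2(3) ⊕ J_1(3) ⊕ J_1(3) ⊕ J_1(3)

The characteristic polynomial is
  det(x·I − A) = x^5 - 15*x^4 + 90*x^3 - 270*x^2 + 405*x - 243 = (x - 3)^5

Eigenvalues and multiplicities (the geometric multiplicity of λ is n − rank(A − λI), which equals the number of Jordan blocks for λ):
  λ = 3: algebraic multiplicity = 5, geometric multiplicity = 4

Determining the block sizes for each eigenvalue:
  λ = 3: 4 blocks summing to 5 forces exactly one block of size 2 and the rest size 1 → block sizes [2, 1, 1, 1]

Assembling the blocks gives a Jordan form
J =
  [3, 1, 0, 0, 0]
  [0, 3, 0, 0, 0]
  [0, 0, 3, 0, 0]
  [0, 0, 0, 3, 0]
  [0, 0, 0, 0, 3]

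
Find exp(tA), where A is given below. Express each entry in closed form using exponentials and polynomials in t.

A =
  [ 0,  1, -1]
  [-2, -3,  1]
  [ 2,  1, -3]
e^{tA} =
  [2*t*exp(-2*t) + exp(-2*t), t*exp(-2*t), -t*exp(-2*t)]
  [-2*t*exp(-2*t), -t*exp(-2*t) + exp(-2*t), t*exp(-2*t)]
  [2*t*exp(-2*t), t*exp(-2*t), -t*exp(-2*t) + exp(-2*t)]

Strategy: write A = P · J · P⁻¹ where J is a Jordan canonical form, so e^{tA} = P · e^{tJ} · P⁻¹, and e^{tJ} can be computed block-by-block.

A has Jordan form
J =
  [-2,  1,  0]
  [ 0, -2,  0]
  [ 0,  0, -2]
(up to reordering of blocks).

Per-block formulas:
  For a 1×1 block at λ = -2: exp(t · [-2]) = [e^(-2t)].
  For a 2×2 Jordan block J_2(-2): exp(t · J_2(-2)) = e^(-2t)·(I + t·N), where N is the 2×2 nilpotent shift.

After assembling e^{tJ} and conjugating by P, we get:

e^{tA} =
  [2*t*exp(-2*t) + exp(-2*t), t*exp(-2*t), -t*exp(-2*t)]
  [-2*t*exp(-2*t), -t*exp(-2*t) + exp(-2*t), t*exp(-2*t)]
  [2*t*exp(-2*t), t*exp(-2*t), -t*exp(-2*t) + exp(-2*t)]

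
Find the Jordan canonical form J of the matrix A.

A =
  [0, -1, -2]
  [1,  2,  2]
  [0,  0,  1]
J_2(1) ⊕ J_1(1)

The characteristic polynomial is
  det(x·I − A) = x^3 - 3*x^2 + 3*x - 1 = (x - 1)^3

Eigenvalues and multiplicities (the geometric multiplicity of λ is n − rank(A − λI), which equals the number of Jordan blocks for λ):
  λ = 1: algebraic multiplicity = 3, geometric multiplicity = 2

Determining the block sizes for each eigenvalue:
  λ = 1: 2 blocks summing to 3 forces exactly one block of size 2 and the rest size 1 → block sizes [2, 1]

Assembling the blocks gives a Jordan form
J =
  [1, 1, 0]
  [0, 1, 0]
  [0, 0, 1]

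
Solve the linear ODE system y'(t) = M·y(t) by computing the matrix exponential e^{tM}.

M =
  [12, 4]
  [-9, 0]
e^{tM} =
  [6*t*exp(6*t) + exp(6*t), 4*t*exp(6*t)]
  [-9*t*exp(6*t), -6*t*exp(6*t) + exp(6*t)]

Strategy: write M = P · J · P⁻¹ where J is a Jordan canonical form, so e^{tM} = P · e^{tJ} · P⁻¹, and e^{tJ} can be computed block-by-block.

M has Jordan form
J =
  [6, 1]
  [0, 6]
(up to reordering of blocks).

Per-block formulas:
  For a 2×2 Jordan block J_2(6): exp(t · J_2(6)) = e^(6t)·(I + t·N), where N is the 2×2 nilpotent shift.

After assembling e^{tJ} and conjugating by P, we get:

e^{tM} =
  [6*t*exp(6*t) + exp(6*t), 4*t*exp(6*t)]
  [-9*t*exp(6*t), -6*t*exp(6*t) + exp(6*t)]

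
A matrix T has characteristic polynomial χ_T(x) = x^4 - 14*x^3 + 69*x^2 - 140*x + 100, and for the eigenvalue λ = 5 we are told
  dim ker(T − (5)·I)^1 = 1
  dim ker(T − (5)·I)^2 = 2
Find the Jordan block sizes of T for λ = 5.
Block sizes for λ = 5: [2]

From the dimensions of kernels of powers, the number of Jordan blocks of size at least j is d_j − d_{j−1} where d_j = dim ker(N^j) (with d_0 = 0). Computing the differences gives [1, 1].
The number of blocks of size exactly k is (#blocks of size ≥ k) − (#blocks of size ≥ k + 1), so the partition is: 1 block(s) of size 2.
In nonincreasing order the block sizes are [2].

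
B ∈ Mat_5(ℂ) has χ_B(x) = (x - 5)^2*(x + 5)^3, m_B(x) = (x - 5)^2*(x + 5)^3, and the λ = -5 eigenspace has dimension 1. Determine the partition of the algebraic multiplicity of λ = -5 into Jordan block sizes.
Block sizes for λ = -5: [3]

Step 1 — from the characteristic polynomial, algebraic multiplicity of λ = -5 is 3. From dim ker(B − (-5)·I) = 1, there are exactly 1 Jordan blocks for λ = -5.
Step 2 — from the minimal polynomial, the factor (x + 5)^3 tells us the largest block for λ = -5 has size 3.
Step 3 — with total size 3, 1 blocks, and largest block 3, the block sizes (in nonincreasing order) are [3].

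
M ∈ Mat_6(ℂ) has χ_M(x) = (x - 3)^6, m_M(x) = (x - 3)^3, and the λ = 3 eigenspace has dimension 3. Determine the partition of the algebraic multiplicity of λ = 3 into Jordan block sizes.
Block sizes for λ = 3: [3, 2, 1]

Step 1 — from the characteristic polynomial, algebraic multiplicity of λ = 3 is 6. From dim ker(M − (3)·I) = 3, there are exactly 3 Jordan blocks for λ = 3.
Step 2 — from the minimal polynomial, the factor (x − 3)^3 tells us the largest block for λ = 3 has size 3.
Step 3 — with total size 6, 3 blocks, and largest block 3, the block sizes (in nonincreasing order) are [3, 2, 1].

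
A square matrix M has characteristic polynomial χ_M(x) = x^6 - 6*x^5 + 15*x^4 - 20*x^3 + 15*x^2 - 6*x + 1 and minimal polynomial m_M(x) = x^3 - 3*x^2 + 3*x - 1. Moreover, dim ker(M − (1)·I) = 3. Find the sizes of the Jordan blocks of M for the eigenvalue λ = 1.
Block sizes for λ = 1: [3, 2, 1]

Step 1 — from the characteristic polynomial, algebraic multiplicity of λ = 1 is 6. From dim ker(M − (1)·I) = 3, there are exactly 3 Jordan blocks for λ = 1.
Step 2 — from the minimal polynomial, the factor (x − 1)^3 tells us the largest block for λ = 1 has size 3.
Step 3 — with total size 6, 3 blocks, and largest block 3, the block sizes (in nonincreasing order) are [3, 2, 1].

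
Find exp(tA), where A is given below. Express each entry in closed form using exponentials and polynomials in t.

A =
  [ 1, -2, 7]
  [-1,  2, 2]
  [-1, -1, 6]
e^{tA} =
  [-t^2*exp(3*t)/2 - 2*t*exp(3*t) + exp(3*t), -t^2*exp(3*t)/2 - 2*t*exp(3*t), 3*t^2*exp(3*t)/2 + 7*t*exp(3*t)]
  [t^2*exp(3*t)/2 - t*exp(3*t), t^2*exp(3*t)/2 - t*exp(3*t) + exp(3*t), -3*t^2*exp(3*t)/2 + 2*t*exp(3*t)]
  [-t*exp(3*t), -t*exp(3*t), 3*t*exp(3*t) + exp(3*t)]

Strategy: write A = P · J · P⁻¹ where J is a Jordan canonical form, so e^{tA} = P · e^{tJ} · P⁻¹, and e^{tJ} can be computed block-by-block.

A has Jordan form
J =
  [3, 1, 0]
  [0, 3, 1]
  [0, 0, 3]
(up to reordering of blocks).

Per-block formulas:
  For a 3×3 Jordan block J_3(3): exp(t · J_3(3)) = e^(3t)·(I + t·N + (t^2/2)·N^2), where N is the 3×3 nilpotent shift.

After assembling e^{tJ} and conjugating by P, we get:

e^{tA} =
  [-t^2*exp(3*t)/2 - 2*t*exp(3*t) + exp(3*t), -t^2*exp(3*t)/2 - 2*t*exp(3*t), 3*t^2*exp(3*t)/2 + 7*t*exp(3*t)]
  [t^2*exp(3*t)/2 - t*exp(3*t), t^2*exp(3*t)/2 - t*exp(3*t) + exp(3*t), -3*t^2*exp(3*t)/2 + 2*t*exp(3*t)]
  [-t*exp(3*t), -t*exp(3*t), 3*t*exp(3*t) + exp(3*t)]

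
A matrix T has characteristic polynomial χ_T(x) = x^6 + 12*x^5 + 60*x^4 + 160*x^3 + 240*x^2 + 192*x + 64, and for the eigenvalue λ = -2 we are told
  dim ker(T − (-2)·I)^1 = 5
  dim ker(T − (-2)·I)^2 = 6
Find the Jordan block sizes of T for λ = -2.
Block sizes for λ = -2: [2, 1, 1, 1, 1]

From the dimensions of kernels of powers, the number of Jordan blocks of size at least j is d_j − d_{j−1} where d_j = dim ker(N^j) (with d_0 = 0). Computing the differences gives [5, 1].
The number of blocks of size exactly k is (#blocks of size ≥ k) − (#blocks of size ≥ k + 1), so the partition is: 4 block(s) of size 1, 1 block(s) of size 2.
In nonincreasing order the block sizes are [2, 1, 1, 1, 1].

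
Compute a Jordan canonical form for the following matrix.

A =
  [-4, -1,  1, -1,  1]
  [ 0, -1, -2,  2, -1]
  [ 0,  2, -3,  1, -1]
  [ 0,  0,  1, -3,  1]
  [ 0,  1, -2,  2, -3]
J_2(-4) ⊕ J_3(-2)

The characteristic polynomial is
  det(x·I − A) = x^5 + 14*x^4 + 76*x^3 + 200*x^2 + 256*x + 128 = (x + 2)^3*(x + 4)^2

Eigenvalues and multiplicities (the geometric multiplicity of λ is n − rank(A − λI), which equals the number of Jordan blocks for λ):
  λ = -4: algebraic multiplicity = 2, geometric multiplicity = 1
  λ = -2: algebraic multiplicity = 3, geometric multiplicity = 1

Determining the block sizes for each eigenvalue:
  λ = -4: one block (gm = 1), so the single block has size am = 2 → block sizes [2]
  λ = -2: one block (gm = 1), so the single block has size am = 3 → block sizes [3]

Assembling the blocks gives a Jordan form
J =
  [-4,  1,  0,  0,  0]
  [ 0, -4,  0,  0,  0]
  [ 0,  0, -2,  1,  0]
  [ 0,  0,  0, -2,  1]
  [ 0,  0,  0,  0, -2]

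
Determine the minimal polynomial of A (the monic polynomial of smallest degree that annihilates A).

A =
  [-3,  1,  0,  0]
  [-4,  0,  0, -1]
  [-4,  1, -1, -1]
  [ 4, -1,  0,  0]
x^3 + 3*x^2 + 3*x + 1

The characteristic polynomial is χ_A(x) = (x + 1)^4, so the eigenvalues are known. The minimal polynomial is
  m_A(x) = Π_λ (x − λ)^{k_λ}
where k_λ is the size of the *largest* Jordan block for λ (equivalently, the smallest k with (A − λI)^k v = 0 for every generalised eigenvector v of λ).

  λ = -1: largest Jordan block has size 3, contributing (x + 1)^3

So m_A(x) = (x + 1)^3 = x^3 + 3*x^2 + 3*x + 1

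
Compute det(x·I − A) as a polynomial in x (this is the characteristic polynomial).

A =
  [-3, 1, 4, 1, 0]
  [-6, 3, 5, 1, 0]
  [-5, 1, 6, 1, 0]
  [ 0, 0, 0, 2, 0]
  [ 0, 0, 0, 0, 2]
x^5 - 10*x^4 + 40*x^3 - 80*x^2 + 80*x - 32

Expanding det(x·I − A) (e.g. by cofactor expansion or by noting that A is similar to its Jordan form J, which has the same characteristic polynomial as A) gives
  χ_A(x) = x^5 - 10*x^4 + 40*x^3 - 80*x^2 + 80*x - 32
which factors as (x - 2)^5. The eigenvalues (with algebraic multiplicities) are λ = 2 with multiplicity 5.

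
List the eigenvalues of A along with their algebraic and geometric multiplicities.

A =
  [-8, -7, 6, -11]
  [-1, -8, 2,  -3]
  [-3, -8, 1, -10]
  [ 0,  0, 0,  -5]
λ = -5: alg = 4, geom = 2

Step 1 — factor the characteristic polynomial to read off the algebraic multiplicities:
  χ_A(x) = (x + 5)^4

Step 2 — compute geometric multiplicities via the rank-nullity identity g(λ) = n − rank(A − λI):
  rank(A − (-5)·I) = 2, so dim ker(A − (-5)·I) = n − 2 = 2

Summary:
  λ = -5: algebraic multiplicity = 4, geometric multiplicity = 2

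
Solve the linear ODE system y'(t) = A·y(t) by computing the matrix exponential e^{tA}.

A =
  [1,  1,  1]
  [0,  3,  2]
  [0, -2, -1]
e^{tA} =
  [exp(t), t*exp(t), t*exp(t)]
  [0, 2*t*exp(t) + exp(t), 2*t*exp(t)]
  [0, -2*t*exp(t), -2*t*exp(t) + exp(t)]

Strategy: write A = P · J · P⁻¹ where J is a Jordan canonical form, so e^{tA} = P · e^{tJ} · P⁻¹, and e^{tJ} can be computed block-by-block.

A has Jordan form
J =
  [1, 1, 0]
  [0, 1, 0]
  [0, 0, 1]
(up to reordering of blocks).

Per-block formulas:
  For a 2×2 Jordan block J_2(1): exp(t · J_2(1)) = e^(1t)·(I + t·N), where N is the 2×2 nilpotent shift.
  For a 1×1 block at λ = 1: exp(t · [1]) = [e^(1t)].

After assembling e^{tJ} and conjugating by P, we get:

e^{tA} =
  [exp(t), t*exp(t), t*exp(t)]
  [0, 2*t*exp(t) + exp(t), 2*t*exp(t)]
  [0, -2*t*exp(t), -2*t*exp(t) + exp(t)]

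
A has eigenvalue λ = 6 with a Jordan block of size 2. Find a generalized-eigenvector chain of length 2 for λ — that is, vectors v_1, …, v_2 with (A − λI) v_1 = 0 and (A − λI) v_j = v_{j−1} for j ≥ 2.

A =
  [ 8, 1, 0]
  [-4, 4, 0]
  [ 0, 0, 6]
A Jordan chain for λ = 6 of length 2:
v_1 = (2, -4, 0)ᵀ
v_2 = (1, 0, 0)ᵀ

Let N = A − (6)·I. We want v_2 with N^2 v_2 = 0 but N^1 v_2 ≠ 0; then v_{j-1} := N · v_j for j = 2, …, 2.

Pick v_2 = (1, 0, 0)ᵀ.
Then v_1 = N · v_2 = (2, -4, 0)ᵀ.

Sanity check: (A − (6)·I) v_1 = (0, 0, 0)ᵀ = 0. ✓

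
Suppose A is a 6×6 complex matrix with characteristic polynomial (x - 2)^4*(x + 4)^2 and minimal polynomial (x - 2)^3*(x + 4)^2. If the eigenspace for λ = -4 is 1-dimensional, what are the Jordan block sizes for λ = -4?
Block sizes for λ = -4: [2]

Step 1 — from the characteristic polynomial, algebraic multiplicity of λ = -4 is 2. From dim ker(A − (-4)·I) = 1, there are exactly 1 Jordan blocks for λ = -4.
Step 2 — from the minimal polynomial, the factor (x + 4)^2 tells us the largest block for λ = -4 has size 2.
Step 3 — with total size 2, 1 blocks, and largest block 2, the block sizes (in nonincreasing order) are [2].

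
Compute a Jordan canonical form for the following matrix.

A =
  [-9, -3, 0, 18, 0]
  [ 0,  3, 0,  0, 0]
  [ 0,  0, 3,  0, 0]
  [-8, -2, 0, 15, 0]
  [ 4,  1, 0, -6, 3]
J_2(3) ⊕ J_1(3) ⊕ J_1(3) ⊕ J_1(3)

The characteristic polynomial is
  det(x·I − A) = x^5 - 15*x^4 + 90*x^3 - 270*x^2 + 405*x - 243 = (x - 3)^5

Eigenvalues and multiplicities (the geometric multiplicity of λ is n − rank(A − λI), which equals the number of Jordan blocks for λ):
  λ = 3: algebraic multiplicity = 5, geometric multiplicity = 4

Determining the block sizes for each eigenvalue:
  λ = 3: 4 blocks summing to 5 forces exactly one block of size 2 and the rest size 1 → block sizes [2, 1, 1, 1]

Assembling the blocks gives a Jordan form
J =
  [3, 1, 0, 0, 0]
  [0, 3, 0, 0, 0]
  [0, 0, 3, 0, 0]
  [0, 0, 0, 3, 0]
  [0, 0, 0, 0, 3]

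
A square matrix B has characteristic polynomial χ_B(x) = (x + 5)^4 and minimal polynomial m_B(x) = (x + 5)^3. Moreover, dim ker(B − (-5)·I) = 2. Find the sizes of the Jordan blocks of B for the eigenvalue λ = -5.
Block sizes for λ = -5: [3, 1]

Step 1 — from the characteristic polynomial, algebraic multiplicity of λ = -5 is 4. From dim ker(B − (-5)·I) = 2, there are exactly 2 Jordan blocks for λ = -5.
Step 2 — from the minimal polynomial, the factor (x + 5)^3 tells us the largest block for λ = -5 has size 3.
Step 3 — with total size 4, 2 blocks, and largest block 3, the block sizes (in nonincreasing order) are [3, 1].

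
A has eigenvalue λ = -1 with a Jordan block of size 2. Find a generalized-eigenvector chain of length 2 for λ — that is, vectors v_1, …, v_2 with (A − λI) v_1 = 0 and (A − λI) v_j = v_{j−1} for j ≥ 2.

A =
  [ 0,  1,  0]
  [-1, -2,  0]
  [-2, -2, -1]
A Jordan chain for λ = -1 of length 2:
v_1 = (1, -1, -2)ᵀ
v_2 = (1, 0, 0)ᵀ

Let N = A − (-1)·I. We want v_2 with N^2 v_2 = 0 but N^1 v_2 ≠ 0; then v_{j-1} := N · v_j for j = 2, …, 2.

Pick v_2 = (1, 0, 0)ᵀ.
Then v_1 = N · v_2 = (1, -1, -2)ᵀ.

Sanity check: (A − (-1)·I) v_1 = (0, 0, 0)ᵀ = 0. ✓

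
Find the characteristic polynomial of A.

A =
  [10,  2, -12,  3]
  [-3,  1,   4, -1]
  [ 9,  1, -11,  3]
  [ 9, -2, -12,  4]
x^4 - 4*x^3 + 6*x^2 - 4*x + 1

Expanding det(x·I − A) (e.g. by cofactor expansion or by noting that A is similar to its Jordan form J, which has the same characteristic polynomial as A) gives
  χ_A(x) = x^4 - 4*x^3 + 6*x^2 - 4*x + 1
which factors as (x - 1)^4. The eigenvalues (with algebraic multiplicities) are λ = 1 with multiplicity 4.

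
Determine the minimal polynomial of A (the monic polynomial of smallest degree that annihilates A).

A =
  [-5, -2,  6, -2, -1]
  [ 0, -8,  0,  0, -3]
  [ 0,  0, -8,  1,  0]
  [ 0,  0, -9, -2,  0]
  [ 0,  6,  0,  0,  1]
x^3 + 12*x^2 + 45*x + 50

The characteristic polynomial is χ_A(x) = (x + 2)*(x + 5)^4, so the eigenvalues are known. The minimal polynomial is
  m_A(x) = Π_λ (x − λ)^{k_λ}
where k_λ is the size of the *largest* Jordan block for λ (equivalently, the smallest k with (A − λI)^k v = 0 for every generalised eigenvector v of λ).

  λ = -5: largest Jordan block has size 2, contributing (x + 5)^2
  λ = -2: largest Jordan block has size 1, contributing (x + 2)

So m_A(x) = (x + 2)*(x + 5)^2 = x^3 + 12*x^2 + 45*x + 50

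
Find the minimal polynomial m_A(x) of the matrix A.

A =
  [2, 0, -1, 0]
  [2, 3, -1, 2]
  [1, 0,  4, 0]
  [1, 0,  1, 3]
x^3 - 9*x^2 + 27*x - 27

The characteristic polynomial is χ_A(x) = (x - 3)^4, so the eigenvalues are known. The minimal polynomial is
  m_A(x) = Π_λ (x − λ)^{k_λ}
where k_λ is the size of the *largest* Jordan block for λ (equivalently, the smallest k with (A − λI)^k v = 0 for every generalised eigenvector v of λ).

  λ = 3: largest Jordan block has size 3, contributing (x − 3)^3

So m_A(x) = (x - 3)^3 = x^3 - 9*x^2 + 27*x - 27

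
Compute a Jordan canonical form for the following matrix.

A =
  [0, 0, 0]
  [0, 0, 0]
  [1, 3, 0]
J_2(0) ⊕ J_1(0)

The characteristic polynomial is
  det(x·I − A) = x^3

Eigenvalues and multiplicities (the geometric multiplicity of λ is n − rank(A − λI), which equals the number of Jordan blocks for λ):
  λ = 0: algebraic multiplicity = 3, geometric multiplicity = 2

Determining the block sizes for each eigenvalue:
  λ = 0: 2 blocks summing to 3 forces exactly one block of size 2 and the rest size 1 → block sizes [2, 1]

Assembling the blocks gives a Jordan form
J =
  [0, 1, 0]
  [0, 0, 0]
  [0, 0, 0]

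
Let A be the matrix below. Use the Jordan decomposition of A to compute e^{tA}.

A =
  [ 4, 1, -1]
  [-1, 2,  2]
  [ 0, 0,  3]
e^{tA} =
  [t*exp(3*t) + exp(3*t), t*exp(3*t), t^2*exp(3*t)/2 - t*exp(3*t)]
  [-t*exp(3*t), -t*exp(3*t) + exp(3*t), -t^2*exp(3*t)/2 + 2*t*exp(3*t)]
  [0, 0, exp(3*t)]

Strategy: write A = P · J · P⁻¹ where J is a Jordan canonical form, so e^{tA} = P · e^{tJ} · P⁻¹, and e^{tJ} can be computed block-by-block.

A has Jordan form
J =
  [3, 1, 0]
  [0, 3, 1]
  [0, 0, 3]
(up to reordering of blocks).

Per-block formulas:
  For a 3×3 Jordan block J_3(3): exp(t · J_3(3)) = e^(3t)·(I + t·N + (t^2/2)·N^2), where N is the 3×3 nilpotent shift.

After assembling e^{tJ} and conjugating by P, we get:

e^{tA} =
  [t*exp(3*t) + exp(3*t), t*exp(3*t), t^2*exp(3*t)/2 - t*exp(3*t)]
  [-t*exp(3*t), -t*exp(3*t) + exp(3*t), -t^2*exp(3*t)/2 + 2*t*exp(3*t)]
  [0, 0, exp(3*t)]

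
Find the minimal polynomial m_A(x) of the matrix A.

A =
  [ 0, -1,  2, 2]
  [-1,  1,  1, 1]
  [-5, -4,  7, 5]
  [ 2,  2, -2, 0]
x^3 - 6*x^2 + 12*x - 8

The characteristic polynomial is χ_A(x) = (x - 2)^4, so the eigenvalues are known. The minimal polynomial is
  m_A(x) = Π_λ (x − λ)^{k_λ}
where k_λ is the size of the *largest* Jordan block for λ (equivalently, the smallest k with (A − λI)^k v = 0 for every generalised eigenvector v of λ).

  λ = 2: largest Jordan block has size 3, contributing (x − 2)^3

So m_A(x) = (x - 2)^3 = x^3 - 6*x^2 + 12*x - 8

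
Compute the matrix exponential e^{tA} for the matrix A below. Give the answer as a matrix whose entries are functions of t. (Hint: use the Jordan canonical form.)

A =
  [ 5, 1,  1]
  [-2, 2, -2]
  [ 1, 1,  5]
e^{tA} =
  [t*exp(4*t) + exp(4*t), t*exp(4*t), t*exp(4*t)]
  [-2*t*exp(4*t), -2*t*exp(4*t) + exp(4*t), -2*t*exp(4*t)]
  [t*exp(4*t), t*exp(4*t), t*exp(4*t) + exp(4*t)]

Strategy: write A = P · J · P⁻¹ where J is a Jordan canonical form, so e^{tA} = P · e^{tJ} · P⁻¹, and e^{tJ} can be computed block-by-block.

A has Jordan form
J =
  [4, 1, 0]
  [0, 4, 0]
  [0, 0, 4]
(up to reordering of blocks).

Per-block formulas:
  For a 1×1 block at λ = 4: exp(t · [4]) = [e^(4t)].
  For a 2×2 Jordan block J_2(4): exp(t · J_2(4)) = e^(4t)·(I + t·N), where N is the 2×2 nilpotent shift.

After assembling e^{tJ} and conjugating by P, we get:

e^{tA} =
  [t*exp(4*t) + exp(4*t), t*exp(4*t), t*exp(4*t)]
  [-2*t*exp(4*t), -2*t*exp(4*t) + exp(4*t), -2*t*exp(4*t)]
  [t*exp(4*t), t*exp(4*t), t*exp(4*t) + exp(4*t)]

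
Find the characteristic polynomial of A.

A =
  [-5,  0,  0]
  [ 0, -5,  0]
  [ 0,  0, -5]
x^3 + 15*x^2 + 75*x + 125

Expanding det(x·I − A) (e.g. by cofactor expansion or by noting that A is similar to its Jordan form J, which has the same characteristic polynomial as A) gives
  χ_A(x) = x^3 + 15*x^2 + 75*x + 125
which factors as (x + 5)^3. The eigenvalues (with algebraic multiplicities) are λ = -5 with multiplicity 3.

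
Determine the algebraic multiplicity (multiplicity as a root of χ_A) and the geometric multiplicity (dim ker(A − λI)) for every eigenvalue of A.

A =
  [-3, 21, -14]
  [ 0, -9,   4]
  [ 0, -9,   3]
λ = -3: alg = 3, geom = 2

Step 1 — factor the characteristic polynomial to read off the algebraic multiplicities:
  χ_A(x) = (x + 3)^3

Step 2 — compute geometric multiplicities via the rank-nullity identity g(λ) = n − rank(A − λI):
  rank(A − (-3)·I) = 1, so dim ker(A − (-3)·I) = n − 1 = 2

Summary:
  λ = -3: algebraic multiplicity = 3, geometric multiplicity = 2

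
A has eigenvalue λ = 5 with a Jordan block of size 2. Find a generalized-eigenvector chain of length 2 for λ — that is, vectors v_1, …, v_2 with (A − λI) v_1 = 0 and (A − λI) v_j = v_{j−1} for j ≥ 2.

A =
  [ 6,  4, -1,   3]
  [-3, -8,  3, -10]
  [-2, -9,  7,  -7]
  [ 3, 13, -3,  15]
A Jordan chain for λ = 5 of length 2:
v_1 = (1, -3, -2, 3)ᵀ
v_2 = (1, 0, 0, 0)ᵀ

Let N = A − (5)·I. We want v_2 with N^2 v_2 = 0 but N^1 v_2 ≠ 0; then v_{j-1} := N · v_j for j = 2, …, 2.

Pick v_2 = (1, 0, 0, 0)ᵀ.
Then v_1 = N · v_2 = (1, -3, -2, 3)ᵀ.

Sanity check: (A − (5)·I) v_1 = (0, 0, 0, 0)ᵀ = 0. ✓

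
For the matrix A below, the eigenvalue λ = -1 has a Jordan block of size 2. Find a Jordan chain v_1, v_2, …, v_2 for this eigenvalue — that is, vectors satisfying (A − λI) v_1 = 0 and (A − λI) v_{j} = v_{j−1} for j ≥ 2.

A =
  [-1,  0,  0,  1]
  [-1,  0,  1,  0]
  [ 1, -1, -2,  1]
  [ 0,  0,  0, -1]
A Jordan chain for λ = -1 of length 2:
v_1 = (0, -1, 1, 0)ᵀ
v_2 = (1, 0, 0, 0)ᵀ

Let N = A − (-1)·I. We want v_2 with N^2 v_2 = 0 but N^1 v_2 ≠ 0; then v_{j-1} := N · v_j for j = 2, …, 2.

Pick v_2 = (1, 0, 0, 0)ᵀ.
Then v_1 = N · v_2 = (0, -1, 1, 0)ᵀ.

Sanity check: (A − (-1)·I) v_1 = (0, 0, 0, 0)ᵀ = 0. ✓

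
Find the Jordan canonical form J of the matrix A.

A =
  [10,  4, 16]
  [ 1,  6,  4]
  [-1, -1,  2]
J_3(6)

The characteristic polynomial is
  det(x·I − A) = x^3 - 18*x^2 + 108*x - 216 = (x - 6)^3

Eigenvalues and multiplicities (the geometric multiplicity of λ is n − rank(A − λI), which equals the number of Jordan blocks for λ):
  λ = 6: algebraic multiplicity = 3, geometric multiplicity = 1

Determining the block sizes for each eigenvalue:
  λ = 6: one block (gm = 1), so the single block has size am = 3 → block sizes [3]

Assembling the blocks gives a Jordan form
J =
  [6, 1, 0]
  [0, 6, 1]
  [0, 0, 6]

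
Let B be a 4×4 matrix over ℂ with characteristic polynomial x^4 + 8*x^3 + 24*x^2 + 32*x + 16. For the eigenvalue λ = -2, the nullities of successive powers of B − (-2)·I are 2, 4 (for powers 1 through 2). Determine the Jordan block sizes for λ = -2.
Block sizes for λ = -2: [2, 2]

From the dimensions of kernels of powers, the number of Jordan blocks of size at least j is d_j − d_{j−1} where d_j = dim ker(N^j) (with d_0 = 0). Computing the differences gives [2, 2].
The number of blocks of size exactly k is (#blocks of size ≥ k) − (#blocks of size ≥ k + 1), so the partition is: 2 block(s) of size 2.
In nonincreasing order the block sizes are [2, 2].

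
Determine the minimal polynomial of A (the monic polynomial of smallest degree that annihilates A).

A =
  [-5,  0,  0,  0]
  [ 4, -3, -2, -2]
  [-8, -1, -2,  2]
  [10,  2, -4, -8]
x^2 + 9*x + 20

The characteristic polynomial is χ_A(x) = (x + 4)^2*(x + 5)^2, so the eigenvalues are known. The minimal polynomial is
  m_A(x) = Π_λ (x − λ)^{k_λ}
where k_λ is the size of the *largest* Jordan block for λ (equivalently, the smallest k with (A − λI)^k v = 0 for every generalised eigenvector v of λ).

  λ = -5: largest Jordan block has size 1, contributing (x + 5)
  λ = -4: largest Jordan block has size 1, contributing (x + 4)

So m_A(x) = (x + 4)*(x + 5) = x^2 + 9*x + 20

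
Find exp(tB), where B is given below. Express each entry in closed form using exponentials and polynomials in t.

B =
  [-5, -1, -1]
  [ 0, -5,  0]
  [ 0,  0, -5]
e^{tB} =
  [exp(-5*t), -t*exp(-5*t), -t*exp(-5*t)]
  [0, exp(-5*t), 0]
  [0, 0, exp(-5*t)]

Strategy: write B = P · J · P⁻¹ where J is a Jordan canonical form, so e^{tB} = P · e^{tJ} · P⁻¹, and e^{tJ} can be computed block-by-block.

B has Jordan form
J =
  [-5,  1,  0]
  [ 0, -5,  0]
  [ 0,  0, -5]
(up to reordering of blocks).

Per-block formulas:
  For a 2×2 Jordan block J_2(-5): exp(t · J_2(-5)) = e^(-5t)·(I + t·N), where N is the 2×2 nilpotent shift.
  For a 1×1 block at λ = -5: exp(t · [-5]) = [e^(-5t)].

After assembling e^{tJ} and conjugating by P, we get:

e^{tB} =
  [exp(-5*t), -t*exp(-5*t), -t*exp(-5*t)]
  [0, exp(-5*t), 0]
  [0, 0, exp(-5*t)]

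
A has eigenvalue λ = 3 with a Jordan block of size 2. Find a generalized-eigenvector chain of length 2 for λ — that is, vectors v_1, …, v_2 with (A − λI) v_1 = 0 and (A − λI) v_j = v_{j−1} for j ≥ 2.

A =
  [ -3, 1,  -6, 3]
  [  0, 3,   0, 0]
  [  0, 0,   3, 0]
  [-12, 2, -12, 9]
A Jordan chain for λ = 3 of length 2:
v_1 = (-6, 0, 0, -12)ᵀ
v_2 = (1, 0, 0, 0)ᵀ

Let N = A − (3)·I. We want v_2 with N^2 v_2 = 0 but N^1 v_2 ≠ 0; then v_{j-1} := N · v_j for j = 2, …, 2.

Pick v_2 = (1, 0, 0, 0)ᵀ.
Then v_1 = N · v_2 = (-6, 0, 0, -12)ᵀ.

Sanity check: (A − (3)·I) v_1 = (0, 0, 0, 0)ᵀ = 0. ✓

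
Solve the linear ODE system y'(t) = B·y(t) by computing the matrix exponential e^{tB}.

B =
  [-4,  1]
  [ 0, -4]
e^{tB} =
  [exp(-4*t), t*exp(-4*t)]
  [0, exp(-4*t)]

Strategy: write B = P · J · P⁻¹ where J is a Jordan canonical form, so e^{tB} = P · e^{tJ} · P⁻¹, and e^{tJ} can be computed block-by-block.

B has Jordan form
J =
  [-4,  1]
  [ 0, -4]
(up to reordering of blocks).

Per-block formulas:
  For a 2×2 Jordan block J_2(-4): exp(t · J_2(-4)) = e^(-4t)·(I + t·N), where N is the 2×2 nilpotent shift.

After assembling e^{tJ} and conjugating by P, we get:

e^{tB} =
  [exp(-4*t), t*exp(-4*t)]
  [0, exp(-4*t)]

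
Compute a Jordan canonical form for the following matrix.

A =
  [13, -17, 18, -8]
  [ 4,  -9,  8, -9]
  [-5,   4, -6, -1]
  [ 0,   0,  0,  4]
J_2(-3) ⊕ J_1(4) ⊕ J_1(4)

The characteristic polynomial is
  det(x·I − A) = x^4 - 2*x^3 - 23*x^2 + 24*x + 144 = (x - 4)^2*(x + 3)^2

Eigenvalues and multiplicities (the geometric multiplicity of λ is n − rank(A − λI), which equals the number of Jordan blocks for λ):
  λ = -3: algebraic multiplicity = 2, geometric multiplicity = 1
  λ = 4: algebraic multiplicity = 2, geometric multiplicity = 2

Determining the block sizes for each eigenvalue:
  λ = -3: one block (gm = 1), so the single block has size am = 2 → block sizes [2]
  λ = 4: gm = am = 2, so every block has size 1 → block sizes [1, 1]

Assembling the blocks gives a Jordan form
J =
  [-3,  1, 0, 0]
  [ 0, -3, 0, 0]
  [ 0,  0, 4, 0]
  [ 0,  0, 0, 4]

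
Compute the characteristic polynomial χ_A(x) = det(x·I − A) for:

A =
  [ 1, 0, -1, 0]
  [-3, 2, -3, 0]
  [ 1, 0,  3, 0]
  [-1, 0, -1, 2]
x^4 - 8*x^3 + 24*x^2 - 32*x + 16

Expanding det(x·I − A) (e.g. by cofactor expansion or by noting that A is similar to its Jordan form J, which has the same characteristic polynomial as A) gives
  χ_A(x) = x^4 - 8*x^3 + 24*x^2 - 32*x + 16
which factors as (x - 2)^4. The eigenvalues (with algebraic multiplicities) are λ = 2 with multiplicity 4.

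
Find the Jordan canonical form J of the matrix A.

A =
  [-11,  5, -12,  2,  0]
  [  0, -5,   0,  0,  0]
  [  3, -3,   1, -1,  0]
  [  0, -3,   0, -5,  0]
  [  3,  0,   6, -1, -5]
J_2(-5) ⊕ J_2(-5) ⊕ J_1(-5)

The characteristic polynomial is
  det(x·I − A) = x^5 + 25*x^4 + 250*x^3 + 1250*x^2 + 3125*x + 3125 = (x + 5)^5

Eigenvalues and multiplicities (the geometric multiplicity of λ is n − rank(A − λI), which equals the number of Jordan blocks for λ):
  λ = -5: algebraic multiplicity = 5, geometric multiplicity = 3

Determining the block sizes for each eigenvalue:
  λ = -5: with am = 5 and gm = 3, the partition is not yet determined (e.g. several partitions of 5 into 3 parts exist). Let N = A − (-5)·I. Computing rank(N^1) = 2, rank(N^2) = 0; the number of blocks of size ≥ j is rank(N^{j−1}) − rank(N^j), giving [3, 2]. So we have 2 block(s) of size 2, 1 block(s) of size 1 → block sizes [2, 2, 1]

Assembling the blocks gives a Jordan form
J =
  [-5,  1,  0,  0,  0]
  [ 0, -5,  0,  0,  0]
  [ 0,  0, -5,  1,  0]
  [ 0,  0,  0, -5,  0]
  [ 0,  0,  0,  0, -5]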